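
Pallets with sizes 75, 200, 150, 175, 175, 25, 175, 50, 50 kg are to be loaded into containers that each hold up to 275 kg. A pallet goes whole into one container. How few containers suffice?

5

Total = 200 + 175 + 175 + 175 + 150 + 75 + 50 + 50 + 25 = 1075 kg.
Lower bound: ⌈1075/275⌉ = 4 containers.
Also, 5 pallets each exceed 275/2 kg, and no two of those can share a container, so at least 5 containers are needed.
A packing using 5 containers:
  container 1: 200 + 75 = 275
  container 2: 175 + 50 + 50 = 275
  container 3: 175 + 25 = 200
  container 4: 175 = 175
  container 5: 150 = 150
This matches the lower bound, so 5 is optimal.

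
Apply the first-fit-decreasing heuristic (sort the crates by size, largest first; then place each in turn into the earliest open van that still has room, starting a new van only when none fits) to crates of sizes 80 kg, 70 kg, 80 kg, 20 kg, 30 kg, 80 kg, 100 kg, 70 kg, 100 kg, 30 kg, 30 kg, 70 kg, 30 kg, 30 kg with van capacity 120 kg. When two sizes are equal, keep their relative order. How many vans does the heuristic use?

Sorted descending: 100, 100, 80, 80, 80, 70, 70, 70, 30, 30, 30, 30, 30, 20.
  100 → van 1 (new)  [load 100/120]
  100 → van 2 (new)  [load 100/120]
  80 → van 3 (new)  [load 80/120]
  80 → van 4 (new)  [load 80/120]
  80 → van 5 (new)  [load 80/120]
  70 → van 6 (new)  [load 70/120]
  70 → van 7 (new)  [load 70/120]
  70 → van 8 (new)  [load 70/120]
  30 → van 3  [load 110/120]
  30 → van 4  [load 110/120]
  30 → van 5  [load 110/120]
  30 → van 6  [load 100/120]
  30 → van 7  [load 100/120]
  20 → van 1  [load 120/120]
8 vans opened.

8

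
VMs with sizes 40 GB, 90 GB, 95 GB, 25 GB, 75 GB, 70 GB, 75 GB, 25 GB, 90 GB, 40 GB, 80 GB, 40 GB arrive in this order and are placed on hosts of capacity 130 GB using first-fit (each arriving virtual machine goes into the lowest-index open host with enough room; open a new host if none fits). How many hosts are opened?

7

  40 → host 1 (new)  [load 40/130]
  90 → host 1  [load 130/130]
  95 → host 2 (new)  [load 95/130]
  25 → host 2  [load 120/130]
  75 → host 3 (new)  [load 75/130]
  70 → host 4 (new)  [load 70/130]
  75 → host 5 (new)  [load 75/130]
  25 → host 3  [load 100/130]
  90 → host 6 (new)  [load 90/130]
  40 → host 4  [load 110/130]
  80 → host 7 (new)  [load 80/130]
  40 → host 5  [load 115/130]
7 hosts opened.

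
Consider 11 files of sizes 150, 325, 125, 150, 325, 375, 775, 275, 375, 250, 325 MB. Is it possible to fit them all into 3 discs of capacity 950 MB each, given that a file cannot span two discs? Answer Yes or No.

Total = 3450 MB; ⌈3450/950⌉ = 4.
At least 4 discs are required, but only 3 are allowed.

No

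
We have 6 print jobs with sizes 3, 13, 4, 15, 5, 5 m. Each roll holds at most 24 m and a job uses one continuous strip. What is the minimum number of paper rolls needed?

Total = 15 + 13 + 5 + 5 + 4 + 3 = 45 m.
Lower bound: ⌈45/24⌉ = 2 paper rolls.
A packing using 2 paper rolls:
  roll 1: 15 + 5 + 4 = 24
  roll 2: 13 + 5 + 3 = 21
This matches the lower bound, so 2 is optimal.

2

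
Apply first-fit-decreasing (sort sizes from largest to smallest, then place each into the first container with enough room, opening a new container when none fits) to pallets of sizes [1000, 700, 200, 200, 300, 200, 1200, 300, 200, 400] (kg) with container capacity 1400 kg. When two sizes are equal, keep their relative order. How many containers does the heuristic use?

Sorted descending: 1200, 1000, 700, 400, 300, 300, 200, 200, 200, 200.
  1200 → container 1 (new)  [load 1200/1400]
  1000 → container 2 (new)  [load 1000/1400]
  700 → container 3 (new)  [load 700/1400]
  400 → container 2  [load 1400/1400]
  300 → container 3  [load 1000/1400]
  300 → container 3  [load 1300/1400]
  200 → container 1  [load 1400/1400]
  200 → container 4 (new)  [load 200/1400]
  200 → container 4  [load 400/1400]
  200 → container 4  [load 600/1400]
4 containers opened.

4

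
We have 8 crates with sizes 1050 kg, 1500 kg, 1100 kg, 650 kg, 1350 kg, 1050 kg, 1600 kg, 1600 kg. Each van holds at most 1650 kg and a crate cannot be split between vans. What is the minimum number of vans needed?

Total = 1600 + 1600 + 1500 + 1350 + 1100 + 1050 + 1050 + 650 = 9900 kg.
Lower bound: ⌈9900/1650⌉ = 6 vans.
Also, 7 crates each exceed 825 kg, and no two of those can share a van, so at least 7 vans are needed.
A packing using 8 vans:
  van 1: 1600 = 1600
  van 2: 1600 = 1600
  van 3: 1500 = 1500
  van 4: 1350 = 1350
  van 5: 1100 = 1100
  van 6: 1050 = 1050
  van 7: 1050 = 1050
  van 8: 650 = 650
No arrangement into 7 vans stays within capacity, so 8 is optimal.

8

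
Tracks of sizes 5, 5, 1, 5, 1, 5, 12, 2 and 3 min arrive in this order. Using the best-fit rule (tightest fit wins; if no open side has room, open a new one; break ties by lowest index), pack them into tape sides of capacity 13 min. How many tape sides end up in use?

4

  5 → side 1 (new)  [load 5/13]
  5 → side 1  [load 10/13]
  1 → side 1  [load 11/13]
  5 → side 2 (new)  [load 5/13]
  1 → side 1  [load 12/13]
  5 → side 2  [load 10/13]
  12 → side 3 (new)  [load 12/13]
  2 → side 2  [load 12/13]
  3 → side 4 (new)  [load 3/13]
4 tape sides opened.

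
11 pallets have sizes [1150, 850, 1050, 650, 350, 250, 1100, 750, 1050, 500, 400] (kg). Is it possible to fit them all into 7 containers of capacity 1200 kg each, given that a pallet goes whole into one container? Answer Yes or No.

No

Total = 8100 kg; ⌈8100/1200⌉ = 7.
The bound of 7 does not rule out 7, but exhaustive search shows no assignment into 7 containers of capacity 1200 kg exists — the minimum is 8.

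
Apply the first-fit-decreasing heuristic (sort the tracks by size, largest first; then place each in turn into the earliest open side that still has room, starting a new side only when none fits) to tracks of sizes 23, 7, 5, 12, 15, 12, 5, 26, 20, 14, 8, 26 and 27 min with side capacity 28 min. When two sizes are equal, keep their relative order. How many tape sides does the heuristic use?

Sorted descending: 27, 26, 26, 23, 20, 15, 14, 12, 12, 8, 7, 5, 5.
  27 → side 1 (new)  [load 27/28]
  26 → side 2 (new)  [load 26/28]
  26 → side 3 (new)  [load 26/28]
  23 → side 4 (new)  [load 23/28]
  20 → side 5 (new)  [load 20/28]
  15 → side 6 (new)  [load 15/28]
  14 → side 7 (new)  [load 14/28]
  12 → side 6  [load 27/28]
  12 → side 7  [load 26/28]
  8 → side 5  [load 28/28]
  7 → side 8 (new)  [load 7/28]
  5 → side 4  [load 28/28]
  5 → side 8  [load 12/28]
8 tape sides opened.

8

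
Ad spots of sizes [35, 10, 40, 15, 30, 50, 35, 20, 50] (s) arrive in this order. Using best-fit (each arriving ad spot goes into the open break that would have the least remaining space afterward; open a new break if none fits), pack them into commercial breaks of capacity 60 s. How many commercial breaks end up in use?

6

  35 → break 1 (new)  [load 35/60]
  10 → break 1  [load 45/60]
  40 → break 2 (new)  [load 40/60]
  15 → break 1  [load 60/60]
  30 → break 3 (new)  [load 30/60]
  50 → break 4 (new)  [load 50/60]
  35 → break 5 (new)  [load 35/60]
  20 → break 2  [load 60/60]
  50 → break 6 (new)  [load 50/60]
6 commercial breaks opened.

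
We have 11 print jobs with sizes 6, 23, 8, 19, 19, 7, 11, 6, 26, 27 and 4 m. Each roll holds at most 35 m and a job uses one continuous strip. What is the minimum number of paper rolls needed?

5

Total = 27 + 26 + 23 + 19 + 19 + 11 + 8 + 7 + 6 + 6 + 4 = 156 m.
Lower bound: ⌈156/35⌉ = 5 paper rolls.
A packing using 5 paper rolls:
  roll 1: 27 + 8 = 35
  roll 2: 26 + 7 = 33
  roll 3: 23 + 11 = 34
  roll 4: 19 + 6 + 6 + 4 = 35
  roll 5: 19 = 19
This matches the lower bound, so 5 is optimal.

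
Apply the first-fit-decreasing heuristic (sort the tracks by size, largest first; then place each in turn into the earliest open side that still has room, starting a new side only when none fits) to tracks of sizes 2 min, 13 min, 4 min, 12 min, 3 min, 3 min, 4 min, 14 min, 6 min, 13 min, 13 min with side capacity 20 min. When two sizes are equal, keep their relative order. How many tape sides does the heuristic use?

5

Sorted descending: 14, 13, 13, 13, 12, 6, 4, 4, 3, 3, 2.
  14 → side 1 (new)  [load 14/20]
  13 → side 2 (new)  [load 13/20]
  13 → side 3 (new)  [load 13/20]
  13 → side 4 (new)  [load 13/20]
  12 → side 5 (new)  [load 12/20]
  6 → side 1  [load 20/20]
  4 → side 2  [load 17/20]
  4 → side 3  [load 17/20]
  3 → side 2  [load 20/20]
  3 → side 3  [load 20/20]
  2 → side 4  [load 15/20]
5 tape sides opened.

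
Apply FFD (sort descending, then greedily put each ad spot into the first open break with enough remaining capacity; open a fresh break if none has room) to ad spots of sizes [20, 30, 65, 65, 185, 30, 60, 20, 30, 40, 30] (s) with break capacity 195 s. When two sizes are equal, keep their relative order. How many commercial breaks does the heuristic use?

4

Sorted descending: 185, 65, 65, 60, 40, 30, 30, 30, 30, 20, 20.
  185 → break 1 (new)  [load 185/195]
  65 → break 2 (new)  [load 65/195]
  65 → break 2  [load 130/195]
  60 → break 2  [load 190/195]
  40 → break 3 (new)  [load 40/195]
  30 → break 3  [load 70/195]
  30 → break 3  [load 100/195]
  30 → break 3  [load 130/195]
  30 → break 3  [load 160/195]
  20 → break 3  [load 180/195]
  20 → break 4 (new)  [load 20/195]
4 commercial breaks opened.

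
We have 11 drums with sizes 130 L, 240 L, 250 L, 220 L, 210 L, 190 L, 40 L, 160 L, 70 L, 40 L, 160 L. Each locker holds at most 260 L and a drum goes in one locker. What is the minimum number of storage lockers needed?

8

Total = 250 + 240 + 220 + 210 + 190 + 160 + 160 + 130 + 70 + 40 + 40 = 1710 L.
Lower bound: ⌈1710/260⌉ = 7 storage lockers.
A packing using 8 storage lockers:
  locker 1: 250 = 250
  locker 2: 240 = 240
  locker 3: 220 + 40 = 260
  locker 4: 210 + 40 = 250
  locker 5: 190 + 70 = 260
  locker 6: 160 = 160
  locker 7: 160 = 160
  locker 8: 130 = 130
No arrangement into 7 storage lockers stays within capacity, so 8 is optimal.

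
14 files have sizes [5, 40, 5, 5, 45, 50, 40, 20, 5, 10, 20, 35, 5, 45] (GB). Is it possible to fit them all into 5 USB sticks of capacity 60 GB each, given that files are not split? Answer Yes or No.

No

Total = 330 GB; ⌈330/60⌉ = 6.
At least 6 USB sticks are required, but only 5 are allowed.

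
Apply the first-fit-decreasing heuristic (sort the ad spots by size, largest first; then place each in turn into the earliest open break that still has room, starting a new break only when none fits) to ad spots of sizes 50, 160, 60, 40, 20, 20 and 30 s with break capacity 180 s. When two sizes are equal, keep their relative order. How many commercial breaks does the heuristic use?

Sorted descending: 160, 60, 50, 40, 30, 20, 20.
  160 → break 1 (new)  [load 160/180]
  60 → break 2 (new)  [load 60/180]
  50 → break 2  [load 110/180]
  40 → break 2  [load 150/180]
  30 → break 2  [load 180/180]
  20 → break 1  [load 180/180]
  20 → break 3 (new)  [load 20/180]
3 commercial breaks opened.

3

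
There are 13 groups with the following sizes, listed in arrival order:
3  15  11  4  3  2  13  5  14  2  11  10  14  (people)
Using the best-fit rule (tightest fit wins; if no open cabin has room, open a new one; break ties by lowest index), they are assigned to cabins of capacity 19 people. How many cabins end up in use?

  3 → cabin 1 (new)  [load 3/19]
  15 → cabin 1  [load 18/19]
  11 → cabin 2 (new)  [load 11/19]
  4 → cabin 2  [load 15/19]
  3 → cabin 2  [load 18/19]
  2 → cabin 3 (new)  [load 2/19]
  13 → cabin 3  [load 15/19]
  5 → cabin 4 (new)  [load 5/19]
  14 → cabin 4  [load 19/19]
  2 → cabin 3  [load 17/19]
  11 → cabin 5 (new)  [load 11/19]
  10 → cabin 6 (new)  [load 10/19]
  14 → cabin 7 (new)  [load 14/19]
7 cabins opened.

7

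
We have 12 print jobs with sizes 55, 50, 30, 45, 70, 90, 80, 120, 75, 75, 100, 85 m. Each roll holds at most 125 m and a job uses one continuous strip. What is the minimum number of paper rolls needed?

Total = 120 + 100 + 90 + 85 + 80 + 75 + 75 + 70 + 55 + 50 + 45 + 30 = 875 m.
Lower bound: ⌈875/125⌉ = 7 paper rolls.
Also, 8 print jobs each exceed 125/2 m, and no two of those can share a roll, so at least 8 paper rolls are needed.
A packing using 8 paper rolls:
  roll 1: 120 = 120
  roll 2: 100 = 100
  roll 3: 90 + 30 = 120
  roll 4: 85 = 85
  roll 5: 80 + 45 = 125
  roll 6: 75 + 50 = 125
  roll 7: 75 = 75
  roll 8: 70 + 55 = 125
This matches the lower bound, so 8 is optimal.

8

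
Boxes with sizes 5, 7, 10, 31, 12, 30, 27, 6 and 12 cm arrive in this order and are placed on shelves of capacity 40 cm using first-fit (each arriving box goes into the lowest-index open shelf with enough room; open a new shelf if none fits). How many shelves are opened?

4

  5 → shelf 1 (new)  [load 5/40]
  7 → shelf 1  [load 12/40]
  10 → shelf 1  [load 22/40]
  31 → shelf 2 (new)  [load 31/40]
  12 → shelf 1  [load 34/40]
  30 → shelf 3 (new)  [load 30/40]
  27 → shelf 4 (new)  [load 27/40]
  6 → shelf 1  [load 40/40]
  12 → shelf 4  [load 39/40]
4 shelves opened.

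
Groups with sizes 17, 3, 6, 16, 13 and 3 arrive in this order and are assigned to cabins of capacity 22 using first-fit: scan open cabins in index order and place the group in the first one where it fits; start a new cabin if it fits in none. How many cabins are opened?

  17 → cabin 1 (new)  [load 17/22]
  3 → cabin 1  [load 20/22]
  6 → cabin 2 (new)  [load 6/22]
  16 → cabin 2  [load 22/22]
  13 → cabin 3 (new)  [load 13/22]
  3 → cabin 3  [load 16/22]
3 cabins opened.

3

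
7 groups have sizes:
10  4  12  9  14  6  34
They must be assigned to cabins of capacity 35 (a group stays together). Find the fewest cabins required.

Total = 34 + 14 + 12 + 10 + 9 + 6 + 4 = 89.
Lower bound: ⌈89/35⌉ = 3 cabins.
A packing using 3 cabins:
  cabin 1: 34 = 34
  cabin 2: 14 + 12 + 9 = 35
  cabin 3: 10 + 6 + 4 = 20
This matches the lower bound, so 3 is optimal.

3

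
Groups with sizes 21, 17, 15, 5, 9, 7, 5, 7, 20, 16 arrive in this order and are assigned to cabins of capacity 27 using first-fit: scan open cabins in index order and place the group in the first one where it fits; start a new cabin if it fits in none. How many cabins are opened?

  21 → cabin 1 (new)  [load 21/27]
  17 → cabin 2 (new)  [load 17/27]
  15 → cabin 3 (new)  [load 15/27]
  5 → cabin 1  [load 26/27]
  9 → cabin 2  [load 26/27]
  7 → cabin 3  [load 22/27]
  5 → cabin 3  [load 27/27]
  7 → cabin 4 (new)  [load 7/27]
  20 → cabin 4  [load 27/27]
  16 → cabin 5 (new)  [load 16/27]
5 cabins opened.

5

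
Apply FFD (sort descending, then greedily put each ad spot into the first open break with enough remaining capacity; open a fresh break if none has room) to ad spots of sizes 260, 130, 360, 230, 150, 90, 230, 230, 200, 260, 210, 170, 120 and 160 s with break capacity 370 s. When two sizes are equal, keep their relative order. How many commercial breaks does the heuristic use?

9

Sorted descending: 360, 260, 260, 230, 230, 230, 210, 200, 170, 160, 150, 130, 120, 90.
  360 → break 1 (new)  [load 360/370]
  260 → break 2 (new)  [load 260/370]
  260 → break 3 (new)  [load 260/370]
  230 → break 4 (new)  [load 230/370]
  230 → break 5 (new)  [load 230/370]
  230 → break 6 (new)  [load 230/370]
  210 → break 7 (new)  [load 210/370]
  200 → break 8 (new)  [load 200/370]
  170 → break 8  [load 370/370]
  160 → break 7  [load 370/370]
  150 → break 9 (new)  [load 150/370]
  130 → break 4  [load 360/370]
  120 → break 5  [load 350/370]
  90 → break 2  [load 350/370]
9 commercial breaks opened.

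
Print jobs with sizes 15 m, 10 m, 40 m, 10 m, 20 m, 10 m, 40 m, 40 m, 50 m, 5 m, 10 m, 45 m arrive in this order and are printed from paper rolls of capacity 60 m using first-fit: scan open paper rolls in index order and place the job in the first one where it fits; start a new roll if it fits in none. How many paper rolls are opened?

  15 → roll 1 (new)  [load 15/60]
  10 → roll 1  [load 25/60]
  40 → roll 2 (new)  [load 40/60]
  10 → roll 1  [load 35/60]
  20 → roll 1  [load 55/60]
  10 → roll 2  [load 50/60]
  40 → roll 3 (new)  [load 40/60]
  40 → roll 4 (new)  [load 40/60]
  50 → roll 5 (new)  [load 50/60]
  5 → roll 1  [load 60/60]
  10 → roll 2  [load 60/60]
  45 → roll 6 (new)  [load 45/60]
6 paper rolls opened.

6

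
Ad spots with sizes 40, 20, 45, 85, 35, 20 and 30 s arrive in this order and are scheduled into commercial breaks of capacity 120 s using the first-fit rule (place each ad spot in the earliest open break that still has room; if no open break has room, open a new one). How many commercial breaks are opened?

3

  40 → break 1 (new)  [load 40/120]
  20 → break 1  [load 60/120]
  45 → break 1  [load 105/120]
  85 → break 2 (new)  [load 85/120]
  35 → break 2  [load 120/120]
  20 → break 3 (new)  [load 20/120]
  30 → break 3  [load 50/120]
3 commercial breaks opened.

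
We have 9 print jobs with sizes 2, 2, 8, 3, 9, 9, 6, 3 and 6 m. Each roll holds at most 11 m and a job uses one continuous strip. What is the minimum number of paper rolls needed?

5

Total = 9 + 9 + 8 + 6 + 6 + 3 + 3 + 2 + 2 = 48 m.
Lower bound: ⌈48/11⌉ = 5 paper rolls.
A packing using 5 paper rolls:
  roll 1: 9 + 2 = 11
  roll 2: 9 + 2 = 11
  roll 3: 8 + 3 = 11
  roll 4: 6 + 3 = 9
  roll 5: 6 = 6
This matches the lower bound, so 5 is optimal.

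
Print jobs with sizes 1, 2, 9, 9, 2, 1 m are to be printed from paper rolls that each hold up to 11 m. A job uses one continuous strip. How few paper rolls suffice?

3

Total = 9 + 9 + 2 + 2 + 1 + 1 = 24 m.
Lower bound: ⌈24/11⌉ = 3 paper rolls.
A packing using 3 paper rolls:
  roll 1: 9 + 2 = 11
  roll 2: 9 + 2 = 11
  roll 3: 1 + 1 = 2
This matches the lower bound, so 3 is optimal.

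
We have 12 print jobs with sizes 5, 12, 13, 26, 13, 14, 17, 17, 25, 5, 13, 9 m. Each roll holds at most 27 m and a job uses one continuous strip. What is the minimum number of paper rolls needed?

Total = 26 + 25 + 17 + 17 + 14 + 13 + 13 + 13 + 12 + 9 + 5 + 5 = 169 m.
Lower bound: ⌈169/27⌉ = 7 paper rolls.
A packing using 7 paper rolls:
  roll 1: 26 = 26
  roll 2: 25 = 25
  roll 3: 17 + 9 = 26
  roll 4: 17 + 5 + 5 = 27
  roll 5: 14 + 13 = 27
  roll 6: 13 + 13 = 26
  roll 7: 12 = 12
This matches the lower bound, so 7 is optimal.

7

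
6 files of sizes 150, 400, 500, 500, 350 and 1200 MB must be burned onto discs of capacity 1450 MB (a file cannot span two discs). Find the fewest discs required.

Total = 1200 + 500 + 500 + 400 + 350 + 150 = 3100 MB.
Lower bound: ⌈3100/1450⌉ = 3 discs.
A packing using 3 discs:
  disc 1: 1200 + 150 = 1350
  disc 2: 500 + 500 + 400 = 1400
  disc 3: 350 = 350
This matches the lower bound, so 3 is optimal.

3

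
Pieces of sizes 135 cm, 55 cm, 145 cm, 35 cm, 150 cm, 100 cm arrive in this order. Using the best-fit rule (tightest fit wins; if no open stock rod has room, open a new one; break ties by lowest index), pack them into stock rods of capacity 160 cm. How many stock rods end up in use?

  135 → stock rod 1 (new)  [load 135/160]
  55 → stock rod 2 (new)  [load 55/160]
  145 → stock rod 3 (new)  [load 145/160]
  35 → stock rod 2  [load 90/160]
  150 → stock rod 4 (new)  [load 150/160]
  100 → stock rod 5 (new)  [load 100/160]
5 stock rods opened.

5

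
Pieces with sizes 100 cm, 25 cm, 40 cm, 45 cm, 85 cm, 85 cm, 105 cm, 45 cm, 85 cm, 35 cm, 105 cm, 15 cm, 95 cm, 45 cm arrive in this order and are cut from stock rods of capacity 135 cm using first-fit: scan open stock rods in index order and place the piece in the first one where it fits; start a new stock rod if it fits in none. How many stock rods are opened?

8

  100 → stock rod 1 (new)  [load 100/135]
  25 → stock rod 1  [load 125/135]
  40 → stock rod 2 (new)  [load 40/135]
  45 → stock rod 2  [load 85/135]
  85 → stock rod 3 (new)  [load 85/135]
  85 → stock rod 4 (new)  [load 85/135]
  105 → stock rod 5 (new)  [load 105/135]
  45 → stock rod 2  [load 130/135]
  85 → stock rod 6 (new)  [load 85/135]
  35 → stock rod 3  [load 120/135]
  105 → stock rod 7 (new)  [load 105/135]
  15 → stock rod 3  [load 135/135]
  95 → stock rod 8 (new)  [load 95/135]
  45 → stock rod 4  [load 130/135]
8 stock rods opened.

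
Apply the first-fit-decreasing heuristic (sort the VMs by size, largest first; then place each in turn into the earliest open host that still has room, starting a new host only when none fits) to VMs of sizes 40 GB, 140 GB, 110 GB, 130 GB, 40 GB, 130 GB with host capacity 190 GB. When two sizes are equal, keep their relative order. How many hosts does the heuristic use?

4

Sorted descending: 140, 130, 130, 110, 40, 40.
  140 → host 1 (new)  [load 140/190]
  130 → host 2 (new)  [load 130/190]
  130 → host 3 (new)  [load 130/190]
  110 → host 4 (new)  [load 110/190]
  40 → host 1  [load 180/190]
  40 → host 2  [load 170/190]
4 hosts opened.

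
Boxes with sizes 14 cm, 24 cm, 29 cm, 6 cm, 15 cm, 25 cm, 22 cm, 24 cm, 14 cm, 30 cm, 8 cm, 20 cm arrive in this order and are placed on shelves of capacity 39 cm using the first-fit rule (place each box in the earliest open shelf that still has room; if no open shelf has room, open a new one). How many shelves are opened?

7

  14 → shelf 1 (new)  [load 14/39]
  24 → shelf 1  [load 38/39]
  29 → shelf 2 (new)  [load 29/39]
  6 → shelf 2  [load 35/39]
  15 → shelf 3 (new)  [load 15/39]
  25 → shelf 4 (new)  [load 25/39]
  22 → shelf 3  [load 37/39]
  24 → shelf 5 (new)  [load 24/39]
  14 → shelf 4  [load 39/39]
  30 → shelf 6 (new)  [load 30/39]
  8 → shelf 5  [load 32/39]
  20 → shelf 7 (new)  [load 20/39]
7 shelves opened.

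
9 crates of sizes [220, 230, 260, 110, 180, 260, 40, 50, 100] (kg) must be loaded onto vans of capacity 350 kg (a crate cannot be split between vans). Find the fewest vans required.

Total = 260 + 260 + 230 + 220 + 180 + 110 + 100 + 50 + 40 = 1450 kg.
Lower bound: ⌈1450/350⌉ = 5 vans.
A packing using 5 vans:
  van 1: 260 + 50 + 40 = 350
  van 2: 260 = 260
  van 3: 230 + 110 = 340
  van 4: 220 + 100 = 320
  van 5: 180 = 180
This matches the lower bound, so 5 is optimal.

5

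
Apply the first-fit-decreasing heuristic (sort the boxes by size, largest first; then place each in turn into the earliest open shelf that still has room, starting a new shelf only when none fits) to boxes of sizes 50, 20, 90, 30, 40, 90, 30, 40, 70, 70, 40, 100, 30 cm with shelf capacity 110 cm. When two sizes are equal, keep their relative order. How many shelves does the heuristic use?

7

Sorted descending: 100, 90, 90, 70, 70, 50, 40, 40, 40, 30, 30, 30, 20.
  100 → shelf 1 (new)  [load 100/110]
  90 → shelf 2 (new)  [load 90/110]
  90 → shelf 3 (new)  [load 90/110]
  70 → shelf 4 (new)  [load 70/110]
  70 → shelf 5 (new)  [load 70/110]
  50 → shelf 6 (new)  [load 50/110]
  40 → shelf 4  [load 110/110]
  40 → shelf 5  [load 110/110]
  40 → shelf 6  [load 90/110]
  30 → shelf 7 (new)  [load 30/110]
  30 → shelf 7  [load 60/110]
  30 → shelf 7  [load 90/110]
  20 → shelf 2  [load 110/110]
7 shelves opened.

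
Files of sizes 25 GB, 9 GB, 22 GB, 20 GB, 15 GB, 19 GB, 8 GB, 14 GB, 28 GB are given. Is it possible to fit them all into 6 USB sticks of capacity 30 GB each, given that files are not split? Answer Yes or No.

Yes

A valid assignment using 6 USB sticks:
  USB stick 1: 28 = 28
  USB stick 2: 25 = 25
  USB stick 3: 22 + 8 = 30
  USB stick 4: 20 + 9 = 29
  USB stick 5: 19 = 19
  USB stick 6: 15 + 14 = 29
Every load is within 30 GB, so 6 USB sticks suffice.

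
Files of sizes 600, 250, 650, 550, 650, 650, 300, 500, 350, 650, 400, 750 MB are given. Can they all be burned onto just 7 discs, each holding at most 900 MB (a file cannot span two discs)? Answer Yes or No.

Total = 6300 MB; ⌈6300/900⌉ = 7.
8 files each exceed half the capacity and cannot share a disc, forcing at least 8 discs.
At least 8 discs are required, but only 7 are allowed.

No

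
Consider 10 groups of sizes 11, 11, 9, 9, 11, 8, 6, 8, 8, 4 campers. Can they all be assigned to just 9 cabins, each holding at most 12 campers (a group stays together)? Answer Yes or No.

Yes

A valid assignment using 9 cabins:
  cabin 1: 11 = 11
  cabin 2: 11 = 11
  cabin 3: 11 = 11
  cabin 4: 9 = 9
  cabin 5: 9 = 9
  cabin 6: 8 + 4 = 12
  cabin 7: 8 = 8
  cabin 8: 8 = 8
  cabin 9: 6 = 6
Every load is within 12 campers, so 9 cabins suffice.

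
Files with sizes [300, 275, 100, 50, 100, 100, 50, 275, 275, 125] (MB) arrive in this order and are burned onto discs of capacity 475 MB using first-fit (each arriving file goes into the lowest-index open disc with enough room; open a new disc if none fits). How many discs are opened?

  300 → disc 1 (new)  [load 300/475]
  275 → disc 2 (new)  [load 275/475]
  100 → disc 1  [load 400/475]
  50 → disc 1  [load 450/475]
  100 → disc 2  [load 375/475]
  100 → disc 2  [load 475/475]
  50 → disc 3 (new)  [load 50/475]
  275 → disc 3  [load 325/475]
  275 → disc 4 (new)  [load 275/475]
  125 → disc 3  [load 450/475]
4 discs opened.

4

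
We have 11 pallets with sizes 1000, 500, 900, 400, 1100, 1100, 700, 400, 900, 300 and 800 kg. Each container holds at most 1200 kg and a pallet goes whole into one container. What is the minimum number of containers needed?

Total = 1100 + 1100 + 1000 + 900 + 900 + 800 + 700 + 500 + 400 + 400 + 300 = 8100 kg.
Lower bound: ⌈8100/1200⌉ = 7 containers.
A packing using 8 containers:
  container 1: 1100 = 1100
  container 2: 1100 = 1100
  container 3: 1000 = 1000
  container 4: 900 + 300 = 1200
  container 5: 900 = 900
  container 6: 800 + 400 = 1200
  container 7: 700 + 500 = 1200
  container 8: 400 = 400
No arrangement into 7 containers stays within capacity, so 8 is optimal.

8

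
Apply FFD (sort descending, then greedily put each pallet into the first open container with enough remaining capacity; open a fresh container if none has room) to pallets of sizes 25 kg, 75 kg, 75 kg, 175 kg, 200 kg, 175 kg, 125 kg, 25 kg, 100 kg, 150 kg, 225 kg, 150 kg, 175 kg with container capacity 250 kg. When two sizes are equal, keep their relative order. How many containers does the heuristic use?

Sorted descending: 225, 200, 175, 175, 175, 150, 150, 125, 100, 75, 75, 25, 25.
  225 → container 1 (new)  [load 225/250]
  200 → container 2 (new)  [load 200/250]
  175 → container 3 (new)  [load 175/250]
  175 → container 4 (new)  [load 175/250]
  175 → container 5 (new)  [load 175/250]
  150 → container 6 (new)  [load 150/250]
  150 → container 7 (new)  [load 150/250]
  125 → container 8 (new)  [load 125/250]
  100 → container 6  [load 250/250]
  75 → container 3  [load 250/250]
  75 → container 4  [load 250/250]
  25 → container 1  [load 250/250]
  25 → container 2  [load 225/250]
8 containers opened.

8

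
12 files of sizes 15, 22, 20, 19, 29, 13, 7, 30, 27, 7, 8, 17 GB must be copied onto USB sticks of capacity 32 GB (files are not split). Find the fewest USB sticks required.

Total = 30 + 29 + 27 + 22 + 20 + 19 + 17 + 15 + 13 + 8 + 7 + 7 = 214 GB.
Lower bound: ⌈214/32⌉ = 7 USB sticks.
A packing using 8 USB sticks:
  USB stick 1: 30 = 30
  USB stick 2: 29 = 29
  USB stick 3: 27 = 27
  USB stick 4: 22 + 8 = 30
  USB stick 5: 20 + 7 = 27
  USB stick 6: 19 + 13 = 32
  USB stick 7: 17 + 15 = 32
  USB stick 8: 7 = 7
No arrangement into 7 USB sticks stays within capacity, so 8 is optimal.

8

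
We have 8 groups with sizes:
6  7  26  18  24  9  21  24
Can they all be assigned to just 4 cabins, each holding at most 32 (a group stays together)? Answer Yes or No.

Total = 135; ⌈135/32⌉ = 5.
At least 5 cabins are required, but only 4 are allowed.

No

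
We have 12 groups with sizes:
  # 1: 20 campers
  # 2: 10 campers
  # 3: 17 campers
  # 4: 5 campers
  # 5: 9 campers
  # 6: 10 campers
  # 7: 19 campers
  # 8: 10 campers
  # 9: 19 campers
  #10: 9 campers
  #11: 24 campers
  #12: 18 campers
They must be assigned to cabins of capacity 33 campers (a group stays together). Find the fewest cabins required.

6

Total = 24 + 20 + 19 + 19 + 18 + 17 + 10 + 10 + 10 + 9 + 9 + 5 = 170 campers.
Lower bound: ⌈170/33⌉ = 6 cabins.
A packing using 6 cabins:
  cabin 1: 24 + 9 = 33
  cabin 2: 20 + 10 = 30
  cabin 3: 19 + 10 = 29
  cabin 4: 19 + 10 = 29
  cabin 5: 18 + 9 + 5 = 32
  cabin 6: 17 = 17
This matches the lower bound, so 6 is optimal.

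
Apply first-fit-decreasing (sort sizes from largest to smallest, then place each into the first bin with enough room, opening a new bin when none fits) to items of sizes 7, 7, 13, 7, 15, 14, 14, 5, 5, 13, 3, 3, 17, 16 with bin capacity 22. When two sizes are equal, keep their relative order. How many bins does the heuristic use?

7

Sorted descending: 17, 16, 15, 14, 14, 13, 13, 7, 7, 7, 5, 5, 3, 3.
  17 → bin 1 (new)  [load 17/22]
  16 → bin 2 (new)  [load 16/22]
  15 → bin 3 (new)  [load 15/22]
  14 → bin 4 (new)  [load 14/22]
  14 → bin 5 (new)  [load 14/22]
  13 → bin 6 (new)  [load 13/22]
  13 → bin 7 (new)  [load 13/22]
  7 → bin 3  [load 22/22]
  7 → bin 4  [load 21/22]
  7 → bin 5  [load 21/22]
  5 → bin 1  [load 22/22]
  5 → bin 2  [load 21/22]
  3 → bin 6  [load 16/22]
  3 → bin 6  [load 19/22]
7 bins opened.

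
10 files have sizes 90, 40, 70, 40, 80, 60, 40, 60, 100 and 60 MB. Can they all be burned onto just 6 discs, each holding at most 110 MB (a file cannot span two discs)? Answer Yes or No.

Total = 640 MB; ⌈640/110⌉ = 6.
7 files each exceed half the capacity and cannot share a disc, forcing at least 7 discs.
At least 7 discs are required, but only 6 are allowed.

No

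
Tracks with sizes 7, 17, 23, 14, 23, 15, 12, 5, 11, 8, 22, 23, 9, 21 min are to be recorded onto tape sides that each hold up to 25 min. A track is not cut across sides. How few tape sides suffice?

Total = 23 + 23 + 23 + 22 + 21 + 17 + 15 + 14 + 12 + 11 + 9 + 8 + 7 + 5 = 210 min.
Lower bound: ⌈210/25⌉ = 9 tape sides.
A packing using 9 tape sides:
  side 1: 23 = 23
  side 2: 23 = 23
  side 3: 23 = 23
  side 4: 22 = 22
  side 5: 21 = 21
  side 6: 17 + 8 = 25
  side 7: 15 + 9 = 24
  side 8: 14 + 11 = 25
  side 9: 12 + 7 + 5 = 24
This matches the lower bound, so 9 is optimal.

9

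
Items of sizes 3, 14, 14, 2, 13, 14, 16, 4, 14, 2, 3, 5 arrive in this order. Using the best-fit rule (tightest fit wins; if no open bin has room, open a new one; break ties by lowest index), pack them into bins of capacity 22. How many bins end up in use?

  3 → bin 1 (new)  [load 3/22]
  14 → bin 1  [load 17/22]
  14 → bin 2 (new)  [load 14/22]
  2 → bin 1  [load 19/22]
  13 → bin 3 (new)  [load 13/22]
  14 → bin 4 (new)  [load 14/22]
  16 → bin 5 (new)  [load 16/22]
  4 → bin 5  [load 20/22]
  14 → bin 6 (new)  [load 14/22]
  2 → bin 5  [load 22/22]
  3 → bin 1  [load 22/22]
  5 → bin 2  [load 19/22]
6 bins opened.

6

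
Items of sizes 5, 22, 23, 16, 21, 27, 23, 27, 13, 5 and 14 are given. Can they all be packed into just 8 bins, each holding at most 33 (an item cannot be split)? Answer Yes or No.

A valid assignment using 8 bins:
  bin 1: 27 + 5 = 32
  bin 2: 27 + 5 = 32
  bin 3: 23 = 23
  bin 4: 23 = 23
  bin 5: 22 = 22
  bin 6: 21 = 21
  bin 7: 16 + 14 = 30
  bin 8: 13 = 13
Every load is within 33, so 8 bins suffice.

Yes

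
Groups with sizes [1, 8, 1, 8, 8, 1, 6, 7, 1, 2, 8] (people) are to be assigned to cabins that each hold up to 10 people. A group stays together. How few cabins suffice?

Total = 8 + 8 + 8 + 8 + 7 + 6 + 2 + 1 + 1 + 1 + 1 = 51 people.
Lower bound: ⌈51/10⌉ = 6 cabins.
A packing using 6 cabins:
  cabin 1: 8 + 2 = 10
  cabin 2: 8 + 1 + 1 = 10
  cabin 3: 8 + 1 + 1 = 10
  cabin 4: 8 = 8
  cabin 5: 7 = 7
  cabin 6: 6 = 6
This matches the lower bound, so 6 is optimal.

6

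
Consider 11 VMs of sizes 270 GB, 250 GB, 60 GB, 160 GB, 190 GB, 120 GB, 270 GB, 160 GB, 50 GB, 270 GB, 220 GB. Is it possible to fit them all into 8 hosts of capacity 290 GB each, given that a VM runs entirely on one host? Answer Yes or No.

A valid assignment using 8 hosts:
  host 1: 270 = 270
  host 2: 270 = 270
  host 3: 270 = 270
  host 4: 250 = 250
  host 5: 220 + 60 = 280
  host 6: 190 + 50 = 240
  host 7: 160 + 120 = 280
  host 8: 160 = 160
Every load is within 290 GB, so 8 hosts suffice.

Yes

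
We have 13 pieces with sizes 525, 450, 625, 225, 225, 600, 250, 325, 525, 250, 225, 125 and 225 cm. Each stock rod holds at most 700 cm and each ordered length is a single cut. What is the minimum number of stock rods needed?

Total = 625 + 600 + 525 + 525 + 450 + 325 + 250 + 250 + 225 + 225 + 225 + 225 + 125 = 4575 cm.
Lower bound: ⌈4575/700⌉ = 7 stock rods.
A packing using 8 stock rods:
  stock rod 1: 625 = 625
  stock rod 2: 600 = 600
  stock rod 3: 525 + 125 = 650
  stock rod 4: 525 = 525
  stock rod 5: 450 + 250 = 700
  stock rod 6: 325 + 250 = 575
  stock rod 7: 225 + 225 + 225 = 675
  stock rod 8: 225 = 225
No arrangement into 7 stock rods stays within capacity, so 8 is optimal.

8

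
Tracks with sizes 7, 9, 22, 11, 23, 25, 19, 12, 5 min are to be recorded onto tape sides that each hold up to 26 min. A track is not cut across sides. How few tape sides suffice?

6

Total = 25 + 23 + 22 + 19 + 12 + 11 + 9 + 7 + 5 = 133 min.
Lower bound: ⌈133/26⌉ = 6 tape sides.
A packing using 6 tape sides:
  side 1: 25 = 25
  side 2: 23 = 23
  side 3: 22 = 22
  side 4: 19 + 7 = 26
  side 5: 12 + 11 = 23
  side 6: 9 + 5 = 14
This matches the lower bound, so 6 is optimal.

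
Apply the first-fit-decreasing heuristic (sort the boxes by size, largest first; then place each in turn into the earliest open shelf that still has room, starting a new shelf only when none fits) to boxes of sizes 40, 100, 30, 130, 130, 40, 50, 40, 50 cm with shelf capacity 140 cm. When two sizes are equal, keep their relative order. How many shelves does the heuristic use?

Sorted descending: 130, 130, 100, 50, 50, 40, 40, 40, 30.
  130 → shelf 1 (new)  [load 130/140]
  130 → shelf 2 (new)  [load 130/140]
  100 → shelf 3 (new)  [load 100/140]
  50 → shelf 4 (new)  [load 50/140]
  50 → shelf 4  [load 100/140]
  40 → shelf 3  [load 140/140]
  40 → shelf 4  [load 140/140]
  40 → shelf 5 (new)  [load 40/140]
  30 → shelf 5  [load 70/140]
5 shelves opened.

5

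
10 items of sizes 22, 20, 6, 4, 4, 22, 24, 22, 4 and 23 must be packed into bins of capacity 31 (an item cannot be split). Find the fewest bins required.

6

Total = 24 + 23 + 22 + 22 + 22 + 20 + 6 + 4 + 4 + 4 = 151.
Lower bound: ⌈151/31⌉ = 5 bins.
Also, 6 items each exceed 31/2, and no two of those can share a bin, so at least 6 bins are needed.
A packing using 6 bins:
  bin 1: 24 + 6 = 30
  bin 2: 23 + 4 + 4 = 31
  bin 3: 22 + 4 = 26
  bin 4: 22 = 22
  bin 5: 22 = 22
  bin 6: 20 = 20
This matches the lower bound, so 6 is optimal.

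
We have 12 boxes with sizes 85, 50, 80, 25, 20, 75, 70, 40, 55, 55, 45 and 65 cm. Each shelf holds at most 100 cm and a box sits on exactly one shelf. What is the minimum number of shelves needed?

Total = 85 + 80 + 75 + 70 + 65 + 55 + 55 + 50 + 45 + 40 + 25 + 20 = 665 cm.
Lower bound: ⌈665/100⌉ = 7 shelves.
A packing using 8 shelves:
  shelf 1: 85 = 85
  shelf 2: 80 + 20 = 100
  shelf 3: 75 + 25 = 100
  shelf 4: 70 = 70
  shelf 5: 65 = 65
  shelf 6: 55 + 45 = 100
  shelf 7: 55 + 40 = 95
  shelf 8: 50 = 50
No arrangement into 7 shelves stays within capacity, so 8 is optimal.

8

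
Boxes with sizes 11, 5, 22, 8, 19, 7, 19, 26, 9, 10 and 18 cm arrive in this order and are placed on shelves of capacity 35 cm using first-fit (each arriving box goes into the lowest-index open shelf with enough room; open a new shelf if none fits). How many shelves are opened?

6

  11 → shelf 1 (new)  [load 11/35]
  5 → shelf 1  [load 16/35]
  22 → shelf 2 (new)  [load 22/35]
  8 → shelf 1  [load 24/35]
  19 → shelf 3 (new)  [load 19/35]
  7 → shelf 1  [load 31/35]
  19 → shelf 4 (new)  [load 19/35]
  26 → shelf 5 (new)  [load 26/35]
  9 → shelf 2  [load 31/35]
  10 → shelf 3  [load 29/35]
  18 → shelf 6 (new)  [load 18/35]
6 shelves opened.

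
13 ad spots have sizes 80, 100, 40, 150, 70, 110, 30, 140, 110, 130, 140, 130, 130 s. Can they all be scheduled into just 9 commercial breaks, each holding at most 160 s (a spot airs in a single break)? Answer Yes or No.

Total = 1360 s; ⌈1360/160⌉ = 9.
The bound of 9 does not rule out 9, but exhaustive search shows no assignment into 9 commercial breaks of capacity 160 s exists — the minimum is 10.

No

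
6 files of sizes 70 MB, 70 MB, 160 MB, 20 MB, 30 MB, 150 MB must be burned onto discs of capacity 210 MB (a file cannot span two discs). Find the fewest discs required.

Total = 160 + 150 + 70 + 70 + 30 + 20 = 500 MB.
Lower bound: ⌈500/210⌉ = 3 discs.
A packing using 3 discs:
  disc 1: 160 + 30 + 20 = 210
  disc 2: 150 = 150
  disc 3: 70 + 70 = 140
This matches the lower bound, so 3 is optimal.

3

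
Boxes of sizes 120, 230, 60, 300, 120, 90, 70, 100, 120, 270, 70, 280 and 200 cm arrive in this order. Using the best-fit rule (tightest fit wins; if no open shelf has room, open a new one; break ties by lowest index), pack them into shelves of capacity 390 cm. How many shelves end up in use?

  120 → shelf 1 (new)  [load 120/390]
  230 → shelf 1  [load 350/390]
  60 → shelf 2 (new)  [load 60/390]
  300 → shelf 2  [load 360/390]
  120 → shelf 3 (new)  [load 120/390]
  90 → shelf 3  [load 210/390]
  70 → shelf 3  [load 280/390]
  100 → shelf 3  [load 380/390]
  120 → shelf 4 (new)  [load 120/390]
  270 → shelf 4  [load 390/390]
  70 → shelf 5 (new)  [load 70/390]
  280 → shelf 5  [load 350/390]
  200 → shelf 6 (new)  [load 200/390]
6 shelves opened.

6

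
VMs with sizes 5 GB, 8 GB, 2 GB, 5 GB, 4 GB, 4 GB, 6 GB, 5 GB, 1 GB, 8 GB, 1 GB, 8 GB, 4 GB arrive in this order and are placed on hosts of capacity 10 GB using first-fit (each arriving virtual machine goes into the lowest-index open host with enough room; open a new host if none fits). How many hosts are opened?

7

  5 → host 1 (new)  [load 5/10]
  8 → host 2 (new)  [load 8/10]
  2 → host 1  [load 7/10]
  5 → host 3 (new)  [load 5/10]
  4 → host 3  [load 9/10]
  4 → host 4 (new)  [load 4/10]
  6 → host 4  [load 10/10]
  5 → host 5 (new)  [load 5/10]
  1 → host 1  [load 8/10]
  8 → host 6 (new)  [load 8/10]
  1 → host 1  [load 9/10]
  8 → host 7 (new)  [load 8/10]
  4 → host 5  [load 9/10]
7 hosts opened.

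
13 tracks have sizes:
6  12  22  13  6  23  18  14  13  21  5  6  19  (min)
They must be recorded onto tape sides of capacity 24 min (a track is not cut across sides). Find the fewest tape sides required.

Total = 23 + 22 + 21 + 19 + 18 + 14 + 13 + 13 + 12 + 6 + 6 + 6 + 5 = 178 min.
Lower bound: ⌈178/24⌉ = 8 tape sides.
A packing using 9 tape sides:
  side 1: 23 = 23
  side 2: 22 = 22
  side 3: 21 = 21
  side 4: 19 + 5 = 24
  side 5: 18 + 6 = 24
  side 6: 14 + 6 = 20
  side 7: 13 + 6 = 19
  side 8: 13 = 13
  side 9: 12 = 12
No arrangement into 8 tape sides stays within capacity, so 9 is optimal.

9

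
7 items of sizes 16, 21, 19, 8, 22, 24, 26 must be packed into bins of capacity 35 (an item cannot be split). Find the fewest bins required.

5

Total = 26 + 24 + 22 + 21 + 19 + 16 + 8 = 136.
Lower bound: ⌈136/35⌉ = 4 bins.
Also, 5 items each exceed 35/2, and no two of those can share a bin, so at least 5 bins are needed.
A packing using 5 bins:
  bin 1: 26 + 8 = 34
  bin 2: 24 = 24
  bin 3: 22 = 22
  bin 4: 21 = 21
  bin 5: 19 + 16 = 35
This matches the lower bound, so 5 is optimal.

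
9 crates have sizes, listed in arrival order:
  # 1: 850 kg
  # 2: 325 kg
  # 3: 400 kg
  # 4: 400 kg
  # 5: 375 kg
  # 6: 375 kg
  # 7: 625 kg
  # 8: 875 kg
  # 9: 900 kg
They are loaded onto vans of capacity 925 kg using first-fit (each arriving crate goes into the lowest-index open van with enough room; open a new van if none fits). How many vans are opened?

7

  850 → van 1 (new)  [load 850/925]
  325 → van 2 (new)  [load 325/925]
  400 → van 2  [load 725/925]
  400 → van 3 (new)  [load 400/925]
  375 → van 3  [load 775/925]
  375 → van 4 (new)  [load 375/925]
  625 → van 5 (new)  [load 625/925]
  875 → van 6 (new)  [load 875/925]
  900 → van 7 (new)  [load 900/925]
7 vans opened.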